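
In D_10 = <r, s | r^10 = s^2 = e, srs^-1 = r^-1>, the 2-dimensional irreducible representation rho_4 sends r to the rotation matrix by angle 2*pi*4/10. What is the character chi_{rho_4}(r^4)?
chi_{rho_4}(r^4) = 2*cos(2*pi*4*4/10) = -sqrt(5)/2 - 1/2

rho_4(r^4) is rotation by angle 2*pi*4*4/10, whose trace is 2*cos(2*pi*4*4/10) = -sqrt(5)/2 - 1/2.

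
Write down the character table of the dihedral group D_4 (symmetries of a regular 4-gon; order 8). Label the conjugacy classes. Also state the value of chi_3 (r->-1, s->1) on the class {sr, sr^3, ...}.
Conjugacy classes: {e} of size 1, {r^2} of size 1, {r^1, r^3} of size 2, {s, sr^2, ...} of size 2, {sr, sr^3, ...} of size 2.
Character table:
  irrep \ class              {e} (size 1)  {r^2} (size 1)  {r^1, r^3} (size 2)  {s, sr^2, ...} (size 2)  {sr, sr^3, ...} (size 2)
  chi_1 (triv)               1             1               1                    1                        1                       
  chi_2 (sign: r->1, s->-1)  1             1               1                    -1                       -1                      
  chi_3 (r->-1, s->1)        1             1               -1                   1                        -1                      
  chi_4 (r->-1, s->-1)       1             1               -1                   -1                       1                       
  chi_5 (2d, j=1)            2             -2              0                    0                        0                       

Spot check: chi_3 (r->-1, s->1) on {sr, sr^3, ...} = -1.

Working: D_4 has order 2*4 = 8 with 5 conjugacy classes, hence 5 irreducibles. Sum of squared dims 1 + 1 + 1 + 1 + 4 = 8 = |G|. Linear characters come from the abelianisation; the 2-dimensional irreps have character r^k -> 2*cos(2*pi*j*k/4), reflections -> 0.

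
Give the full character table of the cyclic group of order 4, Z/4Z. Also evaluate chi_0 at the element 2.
Character table of Z/4Z (irreps indexed chi_0,...,chi_3 with chi_k(m) = zeta_4^(k*m), zeta_4 = exp(2*pi*i/4)):
  irrep \ class  {0} (size 1)  {1} (size 1)  {2} (size 1)  {3} (size 1)
  chi_0          1             1             1             1           
  chi_1          1             I             -1            -I          
  chi_2          1             -1            1             -1          
  chi_3          1             -I            -1            I           

Spot check: chi_0(2) = zeta_4^(0*2) = zeta_4^0 = 1.

Working: Z/4Z is abelian, so all 4 irreducible complex representations are 1-dimensional. They are given by chi_k(m) = zeta_4^(k*m) for k = 0,...,3. Row orthogonality: sum_m chi_k(m) conj(chi_l(m)) = 4 * [k = l].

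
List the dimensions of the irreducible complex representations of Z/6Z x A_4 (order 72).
Dimensions: 1, 1, 1, 1, 1, 1, 1, 1, 1, 1, 1, 1, 1, 1, 1, 1, 1, 1, 3, 3, 3, 3, 3, 3

Why: There are 24 irreducibles (= number of conjugacy classes). Their dimensions d_i satisfy sum d_i^2 = |G| = 72: 1 + 1 + 1 + 1 + 1 + 1 + 1 + 1 + 1 + 1 + 1 + 1 + 1 + 1 + 1 + 1 + 1 + 1 + 9 + 9 + 9 + 9 + 9 + 9 = 72. (For the product with Z/6Z: each of the 6 1-dim characters of Z/6Z tensors with each irrep of A_4, giving 6 copies of each A_4-dimension.)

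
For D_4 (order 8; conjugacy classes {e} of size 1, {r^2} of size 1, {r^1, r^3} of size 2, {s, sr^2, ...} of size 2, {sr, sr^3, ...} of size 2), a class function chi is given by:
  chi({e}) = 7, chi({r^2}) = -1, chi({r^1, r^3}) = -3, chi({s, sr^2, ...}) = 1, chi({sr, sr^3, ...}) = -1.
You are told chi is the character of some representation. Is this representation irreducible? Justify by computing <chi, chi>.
Not irreducible (reducible): <chi, chi> = 9 > 1.

Details: <chi, chi> = (1/|G|) sum_C |C| * |chi(C)|^2 = (1/8)[1*|7|^2 + 1*|-1|^2 + 2*|-3|^2 + 2*|1|^2 + 2*|-1|^2]
  = (1/8)[(49) + (1) + (18) + (2) + (2)] = 72/8 = 9.
A character is irreducible iff <chi, chi> = 1, so this representation is reducible.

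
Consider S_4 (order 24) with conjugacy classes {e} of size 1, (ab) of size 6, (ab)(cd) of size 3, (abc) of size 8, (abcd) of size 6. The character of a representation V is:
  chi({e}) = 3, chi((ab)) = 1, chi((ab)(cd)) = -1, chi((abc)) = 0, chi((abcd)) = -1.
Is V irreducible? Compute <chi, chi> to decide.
Irreducible: <chi, chi> = 1.

Derivation: <chi, chi> = (1/|G|) sum_C |C| * |chi(C)|^2 = (1/24)[1*|3|^2 + 6*|1|^2 + 3*|-1|^2 + 8*|0|^2 + 6*|-1|^2]
  = (1/24)[(9) + (6) + (3) + (0) + (6)] = 24/24 = 1.
A character is irreducible iff <chi, chi> = 1, so this representation is irreducible.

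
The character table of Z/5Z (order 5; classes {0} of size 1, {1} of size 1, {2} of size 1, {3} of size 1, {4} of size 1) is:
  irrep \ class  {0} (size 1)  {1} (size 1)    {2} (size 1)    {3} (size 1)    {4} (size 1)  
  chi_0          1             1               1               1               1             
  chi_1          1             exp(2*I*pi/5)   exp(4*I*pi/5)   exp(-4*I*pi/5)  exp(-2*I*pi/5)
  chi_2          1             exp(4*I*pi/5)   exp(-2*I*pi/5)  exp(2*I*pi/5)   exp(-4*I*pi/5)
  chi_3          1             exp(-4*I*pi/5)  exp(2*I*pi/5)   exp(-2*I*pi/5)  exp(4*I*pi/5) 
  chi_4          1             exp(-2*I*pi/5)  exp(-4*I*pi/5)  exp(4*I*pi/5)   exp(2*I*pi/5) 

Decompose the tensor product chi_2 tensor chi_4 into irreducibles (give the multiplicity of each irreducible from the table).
chi_2 tensor chi_4 = chi_1 (all other irreducibles have multiplicity 0).

Why: The character of a tensor product is the pointwise product (chi_2 * chi_4)(C) = chi_2(C) * chi_4(C):
  {0}: (1)*(1), {1}: (exp(4*I*pi/5))*(exp(-2*I*pi/5)), {2}: (exp(-2*I*pi/5))*(exp(-4*I*pi/5)), {3}: (exp(2*I*pi/5))*(exp(4*I*pi/5)), {4}: (exp(-4*I*pi/5))*(exp(2*I*pi/5))
so (chi_2 * chi_4) takes values
  {0} -> 1, {1} -> exp(2*I*pi/5), {2} -> exp(4*I*pi/5), {3} -> exp(-4*I*pi/5), {4} -> exp(-2*I*pi/5).
Now take the inner product of this character with each irreducible chi from the table, <chi_2*chi_4, chi> = (1/5) sum_C |C| (chi_2*chi_4)(C) conj(chi(C)):
  <chi_2*chi_4, chi_0> = (1/5)[1*(1)*conj(1) + 1*(exp(2*I*pi/5))*conj(1) + 1*(exp(4*I*pi/5))*conj(1) + 1*(exp(-4*I*pi/5))*conj(1) + 1*(exp(-2*I*pi/5))*conj(1)]
      = (1/5)[(1) + (exp(2*I*pi/5)) + (exp(4*I*pi/5)) + (exp(-4*I*pi/5)) + (exp(-2*I*pi/5))] = 0/5 = 0
  <chi_2*chi_4, chi_1> = (1/5)[1*(1)*conj(1) + 1*(exp(2*I*pi/5))*conj(exp(2*I*pi/5)) + 1*(exp(4*I*pi/5))*conj(exp(4*I*pi/5)) + 1*(exp(-4*I*pi/5))*conj(exp(-4*I*pi/5)) + 1*(exp(-2*I*pi/5))*conj(exp(-2*I*pi/5))]
      = (1/5)[(1) + (1) + (1) + (1) + (1)] = 5/5 = 1
  <chi_2*chi_4, chi_2> = (1/5)[1*(1)*conj(1) + 1*(exp(2*I*pi/5))*conj(exp(4*I*pi/5)) + 1*(exp(4*I*pi/5))*conj(exp(-2*I*pi/5)) + 1*(exp(-4*I*pi/5))*conj(exp(2*I*pi/5)) + 1*(exp(-2*I*pi/5))*conj(exp(-4*I*pi/5))]
      = (1/5)[(1) + (exp(-2*I*pi/5)) + (exp(-4*I*pi/5)) + (exp(4*I*pi/5)) + (exp(2*I*pi/5))] = 0/5 = 0
  <chi_2*chi_4, chi_3> = (1/5)[1*(1)*conj(1) + 1*(exp(2*I*pi/5))*conj(exp(-4*I*pi/5)) + 1*(exp(4*I*pi/5))*conj(exp(2*I*pi/5)) + 1*(exp(-4*I*pi/5))*conj(exp(-2*I*pi/5)) + 1*(exp(-2*I*pi/5))*conj(exp(4*I*pi/5))]
      = (1/5)[(1) + (exp(-4*I*pi/5)) + (exp(2*I*pi/5)) + (exp(-2*I*pi/5)) + (exp(4*I*pi/5))] = 0/5 = 0
  <chi_2*chi_4, chi_4> = (1/5)[1*(1)*conj(1) + 1*(exp(2*I*pi/5))*conj(exp(-2*I*pi/5)) + 1*(exp(4*I*pi/5))*conj(exp(-4*I*pi/5)) + 1*(exp(-4*I*pi/5))*conj(exp(4*I*pi/5)) + 1*(exp(-2*I*pi/5))*conj(exp(2*I*pi/5))]
      = (1/5)[(1) + (exp(4*I*pi/5)) + (exp(-2*I*pi/5)) + (exp(2*I*pi/5)) + (exp(-4*I*pi/5))] = 0/5 = 0
(Exp terms are combined using exp(i*s)*conj(exp(i*t)) = exp(i*(s-t)), and sums of them are collapsed using the identity that for every m > 1 the m distinct m-th roots of unity sum to 0, e.g. 1 + exp(2*I*pi/3) + exp(-2*I*pi/3) = 0.)
Hence the multiplicities are chi_1: 1. Dimension check: dim(chi_2)*dim(chi_4) = 1*1 = 1 and sum (mult * dim) = 1*1 = 1.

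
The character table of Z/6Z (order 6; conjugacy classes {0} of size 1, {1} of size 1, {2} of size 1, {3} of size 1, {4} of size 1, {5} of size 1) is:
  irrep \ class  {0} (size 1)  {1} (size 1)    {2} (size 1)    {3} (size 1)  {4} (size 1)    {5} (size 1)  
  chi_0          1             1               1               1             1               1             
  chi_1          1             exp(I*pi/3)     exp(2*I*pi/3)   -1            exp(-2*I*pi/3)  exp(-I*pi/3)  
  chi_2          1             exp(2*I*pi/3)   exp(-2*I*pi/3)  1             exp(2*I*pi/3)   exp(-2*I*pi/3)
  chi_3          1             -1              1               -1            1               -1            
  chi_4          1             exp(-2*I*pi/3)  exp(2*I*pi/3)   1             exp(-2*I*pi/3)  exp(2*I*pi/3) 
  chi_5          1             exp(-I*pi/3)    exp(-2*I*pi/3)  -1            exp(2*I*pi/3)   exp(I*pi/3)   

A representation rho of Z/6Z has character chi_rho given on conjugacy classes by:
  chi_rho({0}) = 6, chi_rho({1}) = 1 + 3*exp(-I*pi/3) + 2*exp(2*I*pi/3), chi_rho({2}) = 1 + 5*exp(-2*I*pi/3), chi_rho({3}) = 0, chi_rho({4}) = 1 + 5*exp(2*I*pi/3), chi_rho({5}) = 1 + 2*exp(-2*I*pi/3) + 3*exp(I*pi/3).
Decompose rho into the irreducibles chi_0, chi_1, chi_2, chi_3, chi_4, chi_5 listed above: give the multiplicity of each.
Multiplicities: chi_0: 1, chi_1: 0, chi_2: 2, chi_3: 0, chi_4: 0, chi_5: 3.

Reasoning: Use <chi_rho, chi> = (1/|G|) sum_C |C| * chi_rho(C) * conj(chi(C)) with |G| = 6 for each irreducible chi in the table:
  <chi_rho, chi_0> = (1/6)[1*(6)*conj(1) + 1*(1 + 3*exp(-I*pi/3) + 2*exp(2*I*pi/3))*conj(1) + 1*(1 + 5*exp(-2*I*pi/3))*conj(1) + 1*(0)*conj(1) + 1*(1 + 5*exp(2*I*pi/3))*conj(1) + 1*(1 + 2*exp(-2*I*pi/3) + 3*exp(I*pi/3))*conj(1)]
      = (1/6)[(6) + (1 + 3*exp(-I*pi/3) + 2*exp(2*I*pi/3)) + (1 + 5*exp(-2*I*pi/3)) + (0) + (1 + 5*exp(2*I*pi/3)) + (1 + 2*exp(-2*I*pi/3) + 3*exp(I*pi/3))] = 6/6 = 1
  <chi_rho, chi_1> = (1/6)[1*(6)*conj(1) + 1*(1 + 3*exp(-I*pi/3) + 2*exp(2*I*pi/3))*conj(exp(I*pi/3)) + 1*(1 + 5*exp(-2*I*pi/3))*conj(exp(2*I*pi/3)) + 1*(0)*conj(-1) + 1*(1 + 5*exp(2*I*pi/3))*conj(exp(-2*I*pi/3)) + 1*(1 + 2*exp(-2*I*pi/3) + 3*exp(I*pi/3))*conj(exp(-I*pi/3))]
      = (1/6)[(6) + (3*exp(-2*I*pi/3) + exp(-I*pi/3) + 2*exp(I*pi/3)) + (exp(-2*I*pi/3) + 5*exp(2*I*pi/3)) + (0) + (5*exp(-2*I*pi/3) + exp(2*I*pi/3)) + (2*exp(-I*pi/3) + exp(I*pi/3) + 3*exp(2*I*pi/3))] = 0/6 = 0
  <chi_rho, chi_2> = (1/6)[1*(6)*conj(1) + 1*(1 + 3*exp(-I*pi/3) + 2*exp(2*I*pi/3))*conj(exp(2*I*pi/3)) + 1*(1 + 5*exp(-2*I*pi/3))*conj(exp(-2*I*pi/3)) + 1*(0)*conj(1) + 1*(1 + 5*exp(2*I*pi/3))*conj(exp(2*I*pi/3)) + 1*(1 + 2*exp(-2*I*pi/3) + 3*exp(I*pi/3))*conj(exp(-2*I*pi/3))]
      = (1/6)[(6) + (-1 + exp(-2*I*pi/3)) + (5 + exp(2*I*pi/3)) + (0) + (5 + exp(-2*I*pi/3)) + (-1 + exp(2*I*pi/3))] = 12/6 = 2
  <chi_rho, chi_3> = (1/6)[1*(6)*conj(1) + 1*(1 + 3*exp(-I*pi/3) + 2*exp(2*I*pi/3))*conj(-1) + 1*(1 + 5*exp(-2*I*pi/3))*conj(1) + 1*(0)*conj(-1) + 1*(1 + 5*exp(2*I*pi/3))*conj(1) + 1*(1 + 2*exp(-2*I*pi/3) + 3*exp(I*pi/3))*conj(-1)]
      = (1/6)[(6) + (-1 - 2*exp(2*I*pi/3) - 3*exp(-I*pi/3)) + (1 + 5*exp(-2*I*pi/3)) + (0) + (1 + 5*exp(2*I*pi/3)) + (-1 - 3*exp(I*pi/3) - 2*exp(-2*I*pi/3))] = 0/6 = 0
  <chi_rho, chi_4> = (1/6)[1*(6)*conj(1) + 1*(1 + 3*exp(-I*pi/3) + 2*exp(2*I*pi/3))*conj(exp(-2*I*pi/3)) + 1*(1 + 5*exp(-2*I*pi/3))*conj(exp(2*I*pi/3)) + 1*(0)*conj(1) + 1*(1 + 5*exp(2*I*pi/3))*conj(exp(-2*I*pi/3)) + 1*(1 + 2*exp(-2*I*pi/3) + 3*exp(I*pi/3))*conj(exp(2*I*pi/3))]
      = (1/6)[(6) + (2*exp(-2*I*pi/3) + exp(2*I*pi/3) + 3*exp(I*pi/3)) + (exp(-2*I*pi/3) + 5*exp(2*I*pi/3)) + (0) + (5*exp(-2*I*pi/3) + exp(2*I*pi/3)) + (3*exp(-I*pi/3) + exp(-2*I*pi/3) + 2*exp(2*I*pi/3))] = 0/6 = 0
  <chi_rho, chi_5> = (1/6)[1*(6)*conj(1) + 1*(1 + 3*exp(-I*pi/3) + 2*exp(2*I*pi/3))*conj(exp(-I*pi/3)) + 1*(1 + 5*exp(-2*I*pi/3))*conj(exp(-2*I*pi/3)) + 1*(0)*conj(-1) + 1*(1 + 5*exp(2*I*pi/3))*conj(exp(2*I*pi/3)) + 1*(1 + 2*exp(-2*I*pi/3) + 3*exp(I*pi/3))*conj(exp(I*pi/3))]
      = (1/6)[(6) + (1 + exp(I*pi/3)) + (5 + exp(2*I*pi/3)) + (0) + (5 + exp(-2*I*pi/3)) + (1 + exp(-I*pi/3))] = 18/6 = 3
(Exp terms are combined using exp(i*s)*conj(exp(i*t)) = exp(i*(s-t)), and sums of them are collapsed using the identity that for every m > 1 the m distinct m-th roots of unity sum to 0, e.g. 1 + exp(2*I*pi/3) + exp(-2*I*pi/3) = 0.)
Dimension check: dim(rho) = sum (mult * dim) = 1*1 + 0*1 + 2*1 + 0*1 + 0*1 + 3*1 = 6 = chi_rho(e) = 6.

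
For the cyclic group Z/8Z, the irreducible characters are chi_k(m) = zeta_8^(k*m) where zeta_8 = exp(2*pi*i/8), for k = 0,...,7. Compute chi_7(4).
chi_7(4) = zeta_8^28 = -1

Solution. chi_7(4) = zeta_8^(7*4) = zeta_8^28. Since zeta_8^8 = 1, this equals zeta_8^4 = exp(2*pi*i*4/8) = -1.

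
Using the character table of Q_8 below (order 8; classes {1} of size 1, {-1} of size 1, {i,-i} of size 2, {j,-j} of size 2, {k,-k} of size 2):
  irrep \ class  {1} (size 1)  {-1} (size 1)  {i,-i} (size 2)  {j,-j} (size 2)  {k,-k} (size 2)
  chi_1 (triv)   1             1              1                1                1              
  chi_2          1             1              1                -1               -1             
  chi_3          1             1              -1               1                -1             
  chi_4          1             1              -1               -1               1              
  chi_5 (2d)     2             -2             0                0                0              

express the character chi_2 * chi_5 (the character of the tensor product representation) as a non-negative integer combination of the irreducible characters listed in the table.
chi_2 tensor chi_5 = chi_5 (all other irreducibles have multiplicity 0).

Solution. The character of a tensor product is the pointwise product (chi_2 * chi_5)(C) = chi_2(C) * chi_5(C):
  {1}: (1)*(2), {-1}: (1)*(-2), {i,-i}: (1)*(0), {j,-j}: (-1)*(0), {k,-k}: (-1)*(0)
so (chi_2 * chi_5) takes values
  {1} -> 2, {-1} -> -2, {i,-i} -> 0, {j,-j} -> 0, {k,-k} -> 0.
Now take the inner product of this character with each irreducible chi from the table, <chi_2*chi_5, chi> = (1/8) sum_C |C| (chi_2*chi_5)(C) conj(chi(C)):
  <chi_2*chi_5, chi_1> = (1/8)[1*(2)*conj(1) + 1*(-2)*conj(1) + 2*(0)*conj(1) + 2*(0)*conj(1) + 2*(0)*conj(1)]
      = (1/8)[(2) + (-2) + (0) + (0) + (0)] = 0/8 = 0
  <chi_2*chi_5, chi_2> = (1/8)[1*(2)*conj(1) + 1*(-2)*conj(1) + 2*(0)*conj(1) + 2*(0)*conj(-1) + 2*(0)*conj(-1)]
      = (1/8)[(2) + (-2) + (0) + (0) + (0)] = 0/8 = 0
  <chi_2*chi_5, chi_3> = (1/8)[1*(2)*conj(1) + 1*(-2)*conj(1) + 2*(0)*conj(-1) + 2*(0)*conj(1) + 2*(0)*conj(-1)]
      = (1/8)[(2) + (-2) + (0) + (0) + (0)] = 0/8 = 0
  <chi_2*chi_5, chi_4> = (1/8)[1*(2)*conj(1) + 1*(-2)*conj(1) + 2*(0)*conj(-1) + 2*(0)*conj(-1) + 2*(0)*conj(1)]
      = (1/8)[(2) + (-2) + (0) + (0) + (0)] = 0/8 = 0
  <chi_2*chi_5, chi_5> = (1/8)[1*(2)*conj(2) + 1*(-2)*conj(-2) + 2*(0)*conj(0) + 2*(0)*conj(0) + 2*(0)*conj(0)]
      = (1/8)[(4) + (4) + (0) + (0) + (0)] = 8/8 = 1
Hence the multiplicities are chi_5: 1. Dimension check: dim(chi_2)*dim(chi_5) = 1*2 = 2 and sum (mult * dim) = 1*2 = 2.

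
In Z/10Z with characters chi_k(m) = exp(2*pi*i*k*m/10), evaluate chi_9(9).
chi_9(9) = zeta_10^81 = exp(I*pi/5)

Reasoning: chi_9(9) = zeta_10^(9*9) = zeta_10^81. Since zeta_10^10 = 1, this equals zeta_10^1 = exp(2*pi*i*1/10) = exp(I*pi/5).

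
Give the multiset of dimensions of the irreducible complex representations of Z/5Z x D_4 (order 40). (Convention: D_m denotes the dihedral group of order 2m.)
Dimensions: 1, 1, 1, 1, 1, 1, 1, 1, 1, 1, 1, 1, 1, 1, 1, 1, 1, 1, 1, 1, 2, 2, 2, 2, 2

There are 25 irreducibles (= number of conjugacy classes). Their dimensions d_i satisfy sum d_i^2 = |G| = 40: 1 + 1 + 1 + 1 + 1 + 1 + 1 + 1 + 1 + 1 + 1 + 1 + 1 + 1 + 1 + 1 + 1 + 1 + 1 + 1 + 4 + 4 + 4 + 4 + 4 = 40. (For the product with Z/5Z: each of the 5 1-dim characters of Z/5Z tensors with each irrep of D_4, giving 5 copies of each D_4-dimension.)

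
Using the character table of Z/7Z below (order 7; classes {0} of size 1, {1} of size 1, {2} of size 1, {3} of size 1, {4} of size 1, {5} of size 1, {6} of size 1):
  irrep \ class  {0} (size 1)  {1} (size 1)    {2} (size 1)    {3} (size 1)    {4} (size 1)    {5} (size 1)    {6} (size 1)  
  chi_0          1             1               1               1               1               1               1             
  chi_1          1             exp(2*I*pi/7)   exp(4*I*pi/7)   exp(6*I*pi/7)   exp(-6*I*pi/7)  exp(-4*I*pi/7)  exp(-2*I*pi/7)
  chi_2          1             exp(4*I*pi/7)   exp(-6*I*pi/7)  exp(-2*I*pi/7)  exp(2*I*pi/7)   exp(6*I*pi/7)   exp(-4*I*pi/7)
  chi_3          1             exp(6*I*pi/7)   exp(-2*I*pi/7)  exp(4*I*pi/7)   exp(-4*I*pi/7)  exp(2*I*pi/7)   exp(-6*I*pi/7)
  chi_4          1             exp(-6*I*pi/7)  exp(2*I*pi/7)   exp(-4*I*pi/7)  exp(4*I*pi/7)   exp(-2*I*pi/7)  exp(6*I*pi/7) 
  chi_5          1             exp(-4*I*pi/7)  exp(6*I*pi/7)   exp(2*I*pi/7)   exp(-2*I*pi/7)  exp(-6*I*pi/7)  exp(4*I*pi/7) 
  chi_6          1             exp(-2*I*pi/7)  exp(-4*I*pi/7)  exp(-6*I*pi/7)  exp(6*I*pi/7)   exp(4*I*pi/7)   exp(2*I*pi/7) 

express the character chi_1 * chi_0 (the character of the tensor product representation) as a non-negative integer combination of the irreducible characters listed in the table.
chi_1 tensor chi_0 = chi_1 (all other irreducibles have multiplicity 0).

Proof sketch: The character of a tensor product is the pointwise product (chi_1 * chi_0)(C) = chi_1(C) * chi_0(C):
  {0}: (1)*(1), {1}: (exp(2*I*pi/7))*(1), {2}: (exp(4*I*pi/7))*(1), {3}: (exp(6*I*pi/7))*(1), {4}: (exp(-6*I*pi/7))*(1), {5}: (exp(-4*I*pi/7))*(1), {6}: (exp(-2*I*pi/7))*(1)
so (chi_1 * chi_0) takes values
  {0} -> 1, {1} -> exp(2*I*pi/7), {2} -> exp(4*I*pi/7), {3} -> exp(6*I*pi/7), {4} -> exp(-6*I*pi/7), {5} -> exp(-4*I*pi/7), {6} -> exp(-2*I*pi/7).
Now take the inner product of this character with each irreducible chi from the table, <chi_1*chi_0, chi> = (1/7) sum_C |C| (chi_1*chi_0)(C) conj(chi(C)):
  <chi_1*chi_0, chi_0> = (1/7)[1*(1)*conj(1) + 1*(exp(2*I*pi/7))*conj(1) + 1*(exp(4*I*pi/7))*conj(1) + 1*(exp(6*I*pi/7))*conj(1) + 1*(exp(-6*I*pi/7))*conj(1) + 1*(exp(-4*I*pi/7))*conj(1) + 1*(exp(-2*I*pi/7))*conj(1)]
      = (1/7)[(1) + (exp(2*I*pi/7)) + (exp(4*I*pi/7)) + (exp(6*I*pi/7)) + (exp(-6*I*pi/7)) + (exp(-4*I*pi/7)) + (exp(-2*I*pi/7))] = 0/7 = 0
  <chi_1*chi_0, chi_1> = (1/7)[1*(1)*conj(1) + 1*(exp(2*I*pi/7))*conj(exp(2*I*pi/7)) + 1*(exp(4*I*pi/7))*conj(exp(4*I*pi/7)) + 1*(exp(6*I*pi/7))*conj(exp(6*I*pi/7)) + 1*(exp(-6*I*pi/7))*conj(exp(-6*I*pi/7)) + 1*(exp(-4*I*pi/7))*conj(exp(-4*I*pi/7)) + 1*(exp(-2*I*pi/7))*conj(exp(-2*I*pi/7))]
      = (1/7)[(1) + (1) + (1) + (1) + (1) + (1) + (1)] = 7/7 = 1
  <chi_1*chi_0, chi_2> = (1/7)[1*(1)*conj(1) + 1*(exp(2*I*pi/7))*conj(exp(4*I*pi/7)) + 1*(exp(4*I*pi/7))*conj(exp(-6*I*pi/7)) + 1*(exp(6*I*pi/7))*conj(exp(-2*I*pi/7)) + 1*(exp(-6*I*pi/7))*conj(exp(2*I*pi/7)) + 1*(exp(-4*I*pi/7))*conj(exp(6*I*pi/7)) + 1*(exp(-2*I*pi/7))*conj(exp(-4*I*pi/7))]
      = (1/7)[(1) + (exp(-2*I*pi/7)) + (exp(-4*I*pi/7)) + (exp(-6*I*pi/7)) + (exp(6*I*pi/7)) + (exp(4*I*pi/7)) + (exp(2*I*pi/7))] = 0/7 = 0
  <chi_1*chi_0, chi_3> = (1/7)[1*(1)*conj(1) + 1*(exp(2*I*pi/7))*conj(exp(6*I*pi/7)) + 1*(exp(4*I*pi/7))*conj(exp(-2*I*pi/7)) + 1*(exp(6*I*pi/7))*conj(exp(4*I*pi/7)) + 1*(exp(-6*I*pi/7))*conj(exp(-4*I*pi/7)) + 1*(exp(-4*I*pi/7))*conj(exp(2*I*pi/7)) + 1*(exp(-2*I*pi/7))*conj(exp(-6*I*pi/7))]
      = (1/7)[(1) + (exp(-4*I*pi/7)) + (exp(6*I*pi/7)) + (exp(2*I*pi/7)) + (exp(-2*I*pi/7)) + (exp(-6*I*pi/7)) + (exp(4*I*pi/7))] = 0/7 = 0
  <chi_1*chi_0, chi_4> = (1/7)[1*(1)*conj(1) + 1*(exp(2*I*pi/7))*conj(exp(-6*I*pi/7)) + 1*(exp(4*I*pi/7))*conj(exp(2*I*pi/7)) + 1*(exp(6*I*pi/7))*conj(exp(-4*I*pi/7)) + 1*(exp(-6*I*pi/7))*conj(exp(4*I*pi/7)) + 1*(exp(-4*I*pi/7))*conj(exp(-2*I*pi/7)) + 1*(exp(-2*I*pi/7))*conj(exp(6*I*pi/7))]
      = (1/7)[(1) + (exp(-6*I*pi/7)) + (exp(2*I*pi/7)) + (exp(-4*I*pi/7)) + (exp(4*I*pi/7)) + (exp(-2*I*pi/7)) + (exp(6*I*pi/7))] = 0/7 = 0
  <chi_1*chi_0, chi_5> = (1/7)[1*(1)*conj(1) + 1*(exp(2*I*pi/7))*conj(exp(-4*I*pi/7)) + 1*(exp(4*I*pi/7))*conj(exp(6*I*pi/7)) + 1*(exp(6*I*pi/7))*conj(exp(2*I*pi/7)) + 1*(exp(-6*I*pi/7))*conj(exp(-2*I*pi/7)) + 1*(exp(-4*I*pi/7))*conj(exp(-6*I*pi/7)) + 1*(exp(-2*I*pi/7))*conj(exp(4*I*pi/7))]
      = (1/7)[(1) + (exp(6*I*pi/7)) + (exp(-2*I*pi/7)) + (exp(4*I*pi/7)) + (exp(-4*I*pi/7)) + (exp(2*I*pi/7)) + (exp(-6*I*pi/7))] = 0/7 = 0
  <chi_1*chi_0, chi_6> = (1/7)[1*(1)*conj(1) + 1*(exp(2*I*pi/7))*conj(exp(-2*I*pi/7)) + 1*(exp(4*I*pi/7))*conj(exp(-4*I*pi/7)) + 1*(exp(6*I*pi/7))*conj(exp(-6*I*pi/7)) + 1*(exp(-6*I*pi/7))*conj(exp(6*I*pi/7)) + 1*(exp(-4*I*pi/7))*conj(exp(4*I*pi/7)) + 1*(exp(-2*I*pi/7))*conj(exp(2*I*pi/7))]
      = (1/7)[(1) + (exp(4*I*pi/7)) + (exp(-6*I*pi/7)) + (exp(-2*I*pi/7)) + (exp(2*I*pi/7)) + (exp(6*I*pi/7)) + (exp(-4*I*pi/7))] = 0/7 = 0
(Exp terms are combined using exp(i*s)*conj(exp(i*t)) = exp(i*(s-t)), and sums of them are collapsed using the identity that for every m > 1 the m distinct m-th roots of unity sum to 0, e.g. 1 + exp(2*I*pi/3) + exp(-2*I*pi/3) = 0.)
Hence the multiplicities are chi_1: 1. Dimension check: dim(chi_1)*dim(chi_0) = 1*1 = 1 and sum (mult * dim) = 1*1 = 1.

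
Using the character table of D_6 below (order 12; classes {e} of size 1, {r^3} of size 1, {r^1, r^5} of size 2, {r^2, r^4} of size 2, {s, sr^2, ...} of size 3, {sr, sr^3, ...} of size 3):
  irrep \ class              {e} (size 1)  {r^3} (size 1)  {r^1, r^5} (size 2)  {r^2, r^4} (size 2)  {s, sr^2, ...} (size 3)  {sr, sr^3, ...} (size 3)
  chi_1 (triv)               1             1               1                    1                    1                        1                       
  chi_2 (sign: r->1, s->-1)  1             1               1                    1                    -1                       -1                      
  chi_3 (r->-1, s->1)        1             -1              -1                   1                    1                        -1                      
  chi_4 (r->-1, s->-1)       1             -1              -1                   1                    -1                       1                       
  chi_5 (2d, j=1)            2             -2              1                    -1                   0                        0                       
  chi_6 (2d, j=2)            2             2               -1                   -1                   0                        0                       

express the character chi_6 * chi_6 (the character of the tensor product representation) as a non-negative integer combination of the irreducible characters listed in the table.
chi_6 tensor chi_6 = chi_1 + chi_2 + chi_6 (all other irreducibles have multiplicity 0).

Proof sketch: The character of a tensor product is the pointwise product (chi_6 * chi_6)(C) = chi_6(C) * chi_6(C):
  {e}: (2)*(2), {r^3}: (2)*(2), {r^1, r^5}: (-1)*(-1), {r^2, r^4}: (-1)*(-1), {s, sr^2, ...}: (0)*(0), {sr, sr^3, ...}: (0)*(0)
so (chi_6 * chi_6) takes values
  {e} -> 4, {r^3} -> 4, {r^1, r^5} -> 1, {r^2, r^4} -> 1, {s, sr^2, ...} -> 0, {sr, sr^3, ...} -> 0.
Now take the inner product of this character with each irreducible chi from the table, <chi_6*chi_6, chi> = (1/12) sum_C |C| (chi_6*chi_6)(C) conj(chi(C)):
  <chi_6*chi_6, chi_1> = (1/12)[1*(4)*conj(1) + 1*(4)*conj(1) + 2*(1)*conj(1) + 2*(1)*conj(1) + 3*(0)*conj(1) + 3*(0)*conj(1)]
      = (1/12)[(4) + (4) + (2) + (2) + (0) + (0)] = 12/12 = 1
  <chi_6*chi_6, chi_2> = (1/12)[1*(4)*conj(1) + 1*(4)*conj(1) + 2*(1)*conj(1) + 2*(1)*conj(1) + 3*(0)*conj(-1) + 3*(0)*conj(-1)]
      = (1/12)[(4) + (4) + (2) + (2) + (0) + (0)] = 12/12 = 1
  <chi_6*chi_6, chi_3> = (1/12)[1*(4)*conj(1) + 1*(4)*conj(-1) + 2*(1)*conj(-1) + 2*(1)*conj(1) + 3*(0)*conj(1) + 3*(0)*conj(-1)]
      = (1/12)[(4) + (-4) + (-2) + (2) + (0) + (0)] = 0/12 = 0
  <chi_6*chi_6, chi_4> = (1/12)[1*(4)*conj(1) + 1*(4)*conj(-1) + 2*(1)*conj(-1) + 2*(1)*conj(1) + 3*(0)*conj(-1) + 3*(0)*conj(1)]
      = (1/12)[(4) + (-4) + (-2) + (2) + (0) + (0)] = 0/12 = 0
  <chi_6*chi_6, chi_5> = (1/12)[1*(4)*conj(2) + 1*(4)*conj(-2) + 2*(1)*conj(1) + 2*(1)*conj(-1) + 3*(0)*conj(0) + 3*(0)*conj(0)]
      = (1/12)[(8) + (-8) + (2) + (-2) + (0) + (0)] = 0/12 = 0
  <chi_6*chi_6, chi_6> = (1/12)[1*(4)*conj(2) + 1*(4)*conj(2) + 2*(1)*conj(-1) + 2*(1)*conj(-1) + 3*(0)*conj(0) + 3*(0)*conj(0)]
      = (1/12)[(8) + (8) + (-2) + (-2) + (0) + (0)] = 12/12 = 1
Hence the multiplicities are chi_1: 1, chi_2: 1, chi_6: 1. Dimension check: dim(chi_6)*dim(chi_6) = 2*2 = 4 and sum (mult * dim) = 1*1 + 1*1 + 1*2 = 4.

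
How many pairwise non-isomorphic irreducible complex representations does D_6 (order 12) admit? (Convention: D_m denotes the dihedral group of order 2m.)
6

Justification: The number of irreducible complex representations of a finite group equals its number of conjugacy classes. D_6 has 6 conjugacy classes (n/2 + 3 for n even), so D_6 (order 12) has exactly 6 irreducible complex representations.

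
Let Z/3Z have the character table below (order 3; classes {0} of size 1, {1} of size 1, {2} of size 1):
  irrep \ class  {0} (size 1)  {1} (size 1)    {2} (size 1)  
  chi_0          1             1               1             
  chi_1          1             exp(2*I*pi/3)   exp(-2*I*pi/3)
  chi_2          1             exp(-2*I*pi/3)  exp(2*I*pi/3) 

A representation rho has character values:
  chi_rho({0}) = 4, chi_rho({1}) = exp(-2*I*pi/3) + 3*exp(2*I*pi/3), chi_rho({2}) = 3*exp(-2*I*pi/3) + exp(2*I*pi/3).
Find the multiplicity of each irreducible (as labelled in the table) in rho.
Multiplicities: chi_0: 0, chi_1: 3, chi_2: 1.

Reasoning: Use <chi_rho, chi> = (1/|G|) sum_C |C| * chi_rho(C) * conj(chi(C)) with |G| = 3 for each irreducible chi in the table:
  <chi_rho, chi_0> = (1/3)[1*(4)*conj(1) + 1*(exp(-2*I*pi/3) + 3*exp(2*I*pi/3))*conj(1) + 1*(3*exp(-2*I*pi/3) + exp(2*I*pi/3))*conj(1)]
      = (1/3)[(4) + (exp(-2*I*pi/3) + 3*exp(2*I*pi/3)) + (3*exp(-2*I*pi/3) + exp(2*I*pi/3))] = 0/3 = 0
  <chi_rho, chi_1> = (1/3)[1*(4)*conj(1) + 1*(exp(-2*I*pi/3) + 3*exp(2*I*pi/3))*conj(exp(2*I*pi/3)) + 1*(3*exp(-2*I*pi/3) + exp(2*I*pi/3))*conj(exp(-2*I*pi/3))]
      = (1/3)[(4) + (3 + exp(2*I*pi/3)) + (3 + exp(-2*I*pi/3))] = 9/3 = 3
  <chi_rho, chi_2> = (1/3)[1*(4)*conj(1) + 1*(exp(-2*I*pi/3) + 3*exp(2*I*pi/3))*conj(exp(-2*I*pi/3)) + 1*(3*exp(-2*I*pi/3) + exp(2*I*pi/3))*conj(exp(2*I*pi/3))]
      = (1/3)[(4) + (1 + 3*exp(-2*I*pi/3)) + (1 + 3*exp(2*I*pi/3))] = 3/3 = 1
(Exp terms are combined using exp(i*s)*conj(exp(i*t)) = exp(i*(s-t)), and sums of them are collapsed using the identity that for every m > 1 the m distinct m-th roots of unity sum to 0, e.g. 1 + exp(2*I*pi/3) + exp(-2*I*pi/3) = 0.)
Dimension check: dim(rho) = sum (mult * dim) = 0*1 + 3*1 + 1*1 = 4 = chi_rho(e) = 4.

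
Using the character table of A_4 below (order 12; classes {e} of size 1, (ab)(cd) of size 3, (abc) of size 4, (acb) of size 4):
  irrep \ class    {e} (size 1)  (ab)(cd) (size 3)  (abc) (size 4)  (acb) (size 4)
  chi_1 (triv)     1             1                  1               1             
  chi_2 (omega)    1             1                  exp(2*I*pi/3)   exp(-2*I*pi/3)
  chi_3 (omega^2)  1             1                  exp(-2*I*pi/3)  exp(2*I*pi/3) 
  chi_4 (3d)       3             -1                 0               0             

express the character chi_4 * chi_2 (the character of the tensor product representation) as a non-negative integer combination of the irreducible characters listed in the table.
chi_4 tensor chi_2 = chi_4 (all other irreducibles have multiplicity 0).

Why: The character of a tensor product is the pointwise product (chi_4 * chi_2)(C) = chi_4(C) * chi_2(C):
  {e}: (3)*(1), (ab)(cd): (-1)*(1), (abc): (0)*(exp(2*I*pi/3)), (acb): (0)*(exp(-2*I*pi/3))
so (chi_4 * chi_2) takes values
  {e} -> 3, (ab)(cd) -> -1, (abc) -> 0, (acb) -> 0.
Now take the inner product of this character with each irreducible chi from the table, <chi_4*chi_2, chi> = (1/12) sum_C |C| (chi_4*chi_2)(C) conj(chi(C)):
  <chi_4*chi_2, chi_1> = (1/12)[1*(3)*conj(1) + 3*(-1)*conj(1) + 4*(0)*conj(1) + 4*(0)*conj(1)]
      = (1/12)[(3) + (-3) + (0) + (0)] = 0/12 = 0
  <chi_4*chi_2, chi_2> = (1/12)[1*(3)*conj(1) + 3*(-1)*conj(1) + 4*(0)*conj(exp(2*I*pi/3)) + 4*(0)*conj(exp(-2*I*pi/3))]
      = (1/12)[(3) + (-3) + (0) + (0)] = 0/12 = 0
  <chi_4*chi_2, chi_3> = (1/12)[1*(3)*conj(1) + 3*(-1)*conj(1) + 4*(0)*conj(exp(-2*I*pi/3)) + 4*(0)*conj(exp(2*I*pi/3))]
      = (1/12)[(3) + (-3) + (0) + (0)] = 0/12 = 0
  <chi_4*chi_2, chi_4> = (1/12)[1*(3)*conj(3) + 3*(-1)*conj(-1) + 4*(0)*conj(0) + 4*(0)*conj(0)]
      = (1/12)[(9) + (3) + (0) + (0)] = 12/12 = 1
(Exp terms are combined using exp(i*s)*conj(exp(i*t)) = exp(i*(s-t)), and sums of them are collapsed using the identity that for every m > 1 the m distinct m-th roots of unity sum to 0, e.g. 1 + exp(2*I*pi/3) + exp(-2*I*pi/3) = 0.)
Hence the multiplicities are chi_4: 1. Dimension check: dim(chi_4)*dim(chi_2) = 3*1 = 3 and sum (mult * dim) = 1*3 = 3.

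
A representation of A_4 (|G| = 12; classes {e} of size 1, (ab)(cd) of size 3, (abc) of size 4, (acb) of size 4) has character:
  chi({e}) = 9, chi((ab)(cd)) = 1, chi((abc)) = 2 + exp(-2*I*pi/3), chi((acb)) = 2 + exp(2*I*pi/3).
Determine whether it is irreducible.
Not irreducible (reducible): <chi, chi> = 9 > 1.

Why: <chi, chi> = (1/|G|) sum_C |C| * |chi(C)|^2 = (1/12)[1*|9|^2 + 3*|1|^2 + 4*|2 + exp(-2*I*pi/3)|^2 + 4*|2 + exp(2*I*pi/3)|^2]
  = (1/12)[(81) + (3) + (12) + (12)] = 108/12 = 9.
(Exp terms are combined using exp(i*s)*conj(exp(i*t)) = exp(i*(s-t)), and sums of them are collapsed using the identity that for every m > 1 the m distinct m-th roots of unity sum to 0, e.g. 1 + exp(2*I*pi/3) + exp(-2*I*pi/3) = 0.)
A character is irreducible iff <chi, chi> = 1, so this representation is reducible.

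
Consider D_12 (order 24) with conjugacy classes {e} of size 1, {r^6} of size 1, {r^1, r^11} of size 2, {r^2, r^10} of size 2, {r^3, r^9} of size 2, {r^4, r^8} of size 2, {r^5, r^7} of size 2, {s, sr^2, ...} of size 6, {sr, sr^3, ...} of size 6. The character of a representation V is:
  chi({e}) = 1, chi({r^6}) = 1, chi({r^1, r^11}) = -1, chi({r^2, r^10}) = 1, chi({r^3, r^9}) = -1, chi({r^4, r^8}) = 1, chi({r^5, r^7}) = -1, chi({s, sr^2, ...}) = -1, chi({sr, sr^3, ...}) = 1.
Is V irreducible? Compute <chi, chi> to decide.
Irreducible: <chi, chi> = 1.

Explanation: <chi, chi> = (1/|G|) sum_C |C| * |chi(C)|^2 = (1/24)[1*|1|^2 + 1*|1|^2 + 2*|-1|^2 + 2*|1|^2 + 2*|-1|^2 + 2*|1|^2 + 2*|-1|^2 + 6*|-1|^2 + 6*|1|^2]
  = (1/24)[(1) + (1) + (2) + (2) + (2) + (2) + (2) + (6) + (6)] = 24/24 = 1.
A character is irreducible iff <chi, chi> = 1, so this representation is irreducible.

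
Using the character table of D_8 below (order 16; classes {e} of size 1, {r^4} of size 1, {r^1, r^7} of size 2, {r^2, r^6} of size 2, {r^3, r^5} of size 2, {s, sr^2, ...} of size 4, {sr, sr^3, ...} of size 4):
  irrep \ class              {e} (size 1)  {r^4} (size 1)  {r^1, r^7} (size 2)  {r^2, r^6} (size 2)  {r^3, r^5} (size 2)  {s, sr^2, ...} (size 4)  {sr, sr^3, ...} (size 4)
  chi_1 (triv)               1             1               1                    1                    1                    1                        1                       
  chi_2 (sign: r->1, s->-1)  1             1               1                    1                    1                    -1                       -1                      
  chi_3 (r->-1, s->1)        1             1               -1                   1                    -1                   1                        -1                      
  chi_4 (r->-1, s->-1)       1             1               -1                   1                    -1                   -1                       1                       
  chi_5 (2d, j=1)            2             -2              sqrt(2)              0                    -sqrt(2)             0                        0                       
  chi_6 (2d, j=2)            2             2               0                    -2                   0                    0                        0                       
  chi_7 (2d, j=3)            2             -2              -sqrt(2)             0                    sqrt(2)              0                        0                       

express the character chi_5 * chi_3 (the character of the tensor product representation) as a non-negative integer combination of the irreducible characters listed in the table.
chi_5 tensor chi_3 = chi_7 (all other irreducibles have multiplicity 0).

Argument: The character of a tensor product is the pointwise product (chi_5 * chi_3)(C) = chi_5(C) * chi_3(C):
  {e}: (2)*(1), {r^4}: (-2)*(1), {r^1, r^7}: (sqrt(2))*(-1), {r^2, r^6}: (0)*(1), {r^3, r^5}: (-sqrt(2))*(-1), {s, sr^2, ...}: (0)*(1), {sr, sr^3, ...}: (0)*(-1)
so (chi_5 * chi_3) takes values
  {e} -> 2, {r^4} -> -2, {r^1, r^7} -> -sqrt(2), {r^2, r^6} -> 0, {r^3, r^5} -> sqrt(2), {s, sr^2, ...} -> 0, {sr, sr^3, ...} -> 0.
Now take the inner product of this character with each irreducible chi from the table, <chi_5*chi_3, chi> = (1/16) sum_C |C| (chi_5*chi_3)(C) conj(chi(C)):
  <chi_5*chi_3, chi_1> = (1/16)[1*(2)*conj(1) + 1*(-2)*conj(1) + 2*(-sqrt(2))*conj(1) + 2*(0)*conj(1) + 2*(sqrt(2))*conj(1) + 4*(0)*conj(1) + 4*(0)*conj(1)]
      = (1/16)[(2) + (-2) + (-2*sqrt(2)) + (0) + (2*sqrt(2)) + (0) + (0)] = 0/16 = 0
  <chi_5*chi_3, chi_2> = (1/16)[1*(2)*conj(1) + 1*(-2)*conj(1) + 2*(-sqrt(2))*conj(1) + 2*(0)*conj(1) + 2*(sqrt(2))*conj(1) + 4*(0)*conj(-1) + 4*(0)*conj(-1)]
      = (1/16)[(2) + (-2) + (-2*sqrt(2)) + (0) + (2*sqrt(2)) + (0) + (0)] = 0/16 = 0
  <chi_5*chi_3, chi_3> = (1/16)[1*(2)*conj(1) + 1*(-2)*conj(1) + 2*(-sqrt(2))*conj(-1) + 2*(0)*conj(1) + 2*(sqrt(2))*conj(-1) + 4*(0)*conj(1) + 4*(0)*conj(-1)]
      = (1/16)[(2) + (-2) + (2*sqrt(2)) + (0) + (-2*sqrt(2)) + (0) + (0)] = 0/16 = 0
  <chi_5*chi_3, chi_4> = (1/16)[1*(2)*conj(1) + 1*(-2)*conj(1) + 2*(-sqrt(2))*conj(-1) + 2*(0)*conj(1) + 2*(sqrt(2))*conj(-1) + 4*(0)*conj(-1) + 4*(0)*conj(1)]
      = (1/16)[(2) + (-2) + (2*sqrt(2)) + (0) + (-2*sqrt(2)) + (0) + (0)] = 0/16 = 0
  <chi_5*chi_3, chi_5> = (1/16)[1*(2)*conj(2) + 1*(-2)*conj(-2) + 2*(-sqrt(2))*conj(sqrt(2)) + 2*(0)*conj(0) + 2*(sqrt(2))*conj(-sqrt(2)) + 4*(0)*conj(0) + 4*(0)*conj(0)]
      = (1/16)[(4) + (4) + (-4) + (0) + (-4) + (0) + (0)] = 0/16 = 0
  <chi_5*chi_3, chi_6> = (1/16)[1*(2)*conj(2) + 1*(-2)*conj(2) + 2*(-sqrt(2))*conj(0) + 2*(0)*conj(-2) + 2*(sqrt(2))*conj(0) + 4*(0)*conj(0) + 4*(0)*conj(0)]
      = (1/16)[(4) + (-4) + (0) + (0) + (0) + (0) + (0)] = 0/16 = 0
  <chi_5*chi_3, chi_7> = (1/16)[1*(2)*conj(2) + 1*(-2)*conj(-2) + 2*(-sqrt(2))*conj(-sqrt(2)) + 2*(0)*conj(0) + 2*(sqrt(2))*conj(sqrt(2)) + 4*(0)*conj(0) + 4*(0)*conj(0)]
      = (1/16)[(4) + (4) + (4) + (0) + (4) + (0) + (0)] = 16/16 = 1
Hence the multiplicities are chi_7: 1. Dimension check: dim(chi_5)*dim(chi_3) = 2*1 = 2 and sum (mult * dim) = 1*2 = 2.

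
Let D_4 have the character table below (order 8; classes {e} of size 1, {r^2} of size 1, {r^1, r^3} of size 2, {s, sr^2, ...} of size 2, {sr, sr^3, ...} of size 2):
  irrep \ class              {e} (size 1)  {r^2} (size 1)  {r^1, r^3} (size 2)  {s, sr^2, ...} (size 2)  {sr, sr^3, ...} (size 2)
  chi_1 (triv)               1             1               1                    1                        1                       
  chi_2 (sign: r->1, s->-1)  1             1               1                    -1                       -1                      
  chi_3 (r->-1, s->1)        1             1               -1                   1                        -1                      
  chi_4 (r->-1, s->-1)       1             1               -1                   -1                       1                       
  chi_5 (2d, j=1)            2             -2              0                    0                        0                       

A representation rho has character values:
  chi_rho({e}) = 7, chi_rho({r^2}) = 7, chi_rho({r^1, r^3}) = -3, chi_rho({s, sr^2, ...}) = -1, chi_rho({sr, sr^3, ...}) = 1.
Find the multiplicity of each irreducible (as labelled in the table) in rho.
Multiplicities: chi_1: 1, chi_2: 1, chi_3: 2, chi_4: 3, chi_5: 0.

Explanation: Use <chi_rho, chi> = (1/|G|) sum_C |C| * chi_rho(C) * conj(chi(C)) with |G| = 8 for each irreducible chi in the table:
  <chi_rho, chi_1> = (1/8)[1*(7)*conj(1) + 1*(7)*conj(1) + 2*(-3)*conj(1) + 2*(-1)*conj(1) + 2*(1)*conj(1)]
      = (1/8)[(7) + (7) + (-6) + (-2) + (2)] = 8/8 = 1
  <chi_rho, chi_2> = (1/8)[1*(7)*conj(1) + 1*(7)*conj(1) + 2*(-3)*conj(1) + 2*(-1)*conj(-1) + 2*(1)*conj(-1)]
      = (1/8)[(7) + (7) + (-6) + (2) + (-2)] = 8/8 = 1
  <chi_rho, chi_3> = (1/8)[1*(7)*conj(1) + 1*(7)*conj(1) + 2*(-3)*conj(-1) + 2*(-1)*conj(1) + 2*(1)*conj(-1)]
      = (1/8)[(7) + (7) + (6) + (-2) + (-2)] = 16/8 = 2
  <chi_rho, chi_4> = (1/8)[1*(7)*conj(1) + 1*(7)*conj(1) + 2*(-3)*conj(-1) + 2*(-1)*conj(-1) + 2*(1)*conj(1)]
      = (1/8)[(7) + (7) + (6) + (2) + (2)] = 24/8 = 3
  <chi_rho, chi_5> = (1/8)[1*(7)*conj(2) + 1*(7)*conj(-2) + 2*(-3)*conj(0) + 2*(-1)*conj(0) + 2*(1)*conj(0)]
      = (1/8)[(14) + (-14) + (0) + (0) + (0)] = 0/8 = 0
Dimension check: dim(rho) = sum (mult * dim) = 1*1 + 1*1 + 2*1 + 3*1 + 0*2 = 7 = chi_rho(e) = 7.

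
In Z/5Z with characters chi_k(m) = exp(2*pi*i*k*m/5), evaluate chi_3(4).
chi_3(4) = zeta_5^12 = exp(4*I*pi/5)

Solution. chi_3(4) = zeta_5^(3*4) = zeta_5^12. Since zeta_5^5 = 1, this equals zeta_5^2 = exp(2*pi*i*2/5) = exp(4*I*pi/5).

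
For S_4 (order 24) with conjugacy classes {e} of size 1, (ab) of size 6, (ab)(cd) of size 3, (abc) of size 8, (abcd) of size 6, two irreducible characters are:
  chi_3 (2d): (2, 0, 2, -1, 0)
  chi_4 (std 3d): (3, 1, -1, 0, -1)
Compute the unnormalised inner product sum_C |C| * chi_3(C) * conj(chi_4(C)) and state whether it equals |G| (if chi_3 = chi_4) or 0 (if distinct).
Sum = 0; so <chi_3, chi_4> = 0 (distinct irreducibles are orthogonal).

Reasoning: Compute term by term over conjugacy classes (|C| * chi_3(C) * conj(chi_4(C))):
  1*(2)*conj(3) + 6*(0)*conj(1) + 3*(2)*conj(-1) + 8*(-1)*conj(0) + 6*(0)*conj(-1)
  = (6) + (0) + (-6) + (0) + (0)
  = 0.
Dividing by |G| = 24 gives 0/24 = 0, matching the row-orthogonality relation <chi_3, chi_4> = [chi_3 = chi_4].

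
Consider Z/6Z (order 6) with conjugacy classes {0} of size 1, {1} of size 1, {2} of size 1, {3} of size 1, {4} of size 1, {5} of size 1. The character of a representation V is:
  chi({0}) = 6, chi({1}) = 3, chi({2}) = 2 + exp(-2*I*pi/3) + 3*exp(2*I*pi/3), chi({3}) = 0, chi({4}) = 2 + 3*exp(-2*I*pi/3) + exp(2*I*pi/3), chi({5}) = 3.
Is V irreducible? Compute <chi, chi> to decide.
Not irreducible (reducible): <chi, chi> = 10 > 1.

Details: <chi, chi> = (1/|G|) sum_C |C| * |chi(C)|^2 = (1/6)[1*|6|^2 + 1*|3|^2 + 1*|2 + exp(-2*I*pi/3) + 3*exp(2*I*pi/3)|^2 + 1*|0|^2 + 1*|2 + 3*exp(-2*I*pi/3) + exp(2*I*pi/3)|^2 + 1*|3|^2]
  = (1/6)[(36) + (9) + (3) + (0) + (3) + (9)] = 60/6 = 10.
(Exp terms are combined using exp(i*s)*conj(exp(i*t)) = exp(i*(s-t)), and sums of them are collapsed using the identity that for every m > 1 the m distinct m-th roots of unity sum to 0, e.g. 1 + exp(2*I*pi/3) + exp(-2*I*pi/3) = 0.)
A character is irreducible iff <chi, chi> = 1, so this representation is reducible.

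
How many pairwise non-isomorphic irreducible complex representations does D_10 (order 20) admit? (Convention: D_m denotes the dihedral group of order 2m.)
8

Argument: The number of irreducible complex representations of a finite group equals its number of conjugacy classes. D_10 has 8 conjugacy classes (n/2 + 3 for n even), so D_10 (order 20) has exactly 8 irreducible complex representations.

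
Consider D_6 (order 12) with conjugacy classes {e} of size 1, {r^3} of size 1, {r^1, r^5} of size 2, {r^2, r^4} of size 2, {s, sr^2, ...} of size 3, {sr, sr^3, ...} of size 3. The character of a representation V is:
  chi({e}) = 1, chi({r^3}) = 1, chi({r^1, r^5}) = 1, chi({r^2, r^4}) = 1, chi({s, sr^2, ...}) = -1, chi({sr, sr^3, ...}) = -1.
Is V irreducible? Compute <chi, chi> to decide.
Irreducible: <chi, chi> = 1.

<chi, chi> = (1/|G|) sum_C |C| * |chi(C)|^2 = (1/12)[1*|1|^2 + 1*|1|^2 + 2*|1|^2 + 2*|1|^2 + 3*|-1|^2 + 3*|-1|^2]
  = (1/12)[(1) + (1) + (2) + (2) + (3) + (3)] = 12/12 = 1.
A character is irreducible iff <chi, chi> = 1, so this representation is irreducible.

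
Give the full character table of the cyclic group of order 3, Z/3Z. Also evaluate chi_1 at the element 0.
Character table of Z/3Z (irreps indexed chi_0,...,chi_2 with chi_k(m) = zeta_3^(k*m), zeta_3 = exp(2*pi*i/3)):
  irrep \ class  {0} (size 1)  {1} (size 1)    {2} (size 1)  
  chi_0          1             1               1             
  chi_1          1             exp(2*I*pi/3)   exp(-2*I*pi/3)
  chi_2          1             exp(-2*I*pi/3)  exp(2*I*pi/3) 

Spot check: chi_1(0) = zeta_3^(1*0) = zeta_3^0 = 1.

Explanation: Z/3Z is abelian, so all 3 irreducible complex representations are 1-dimensional. They are given by chi_k(m) = zeta_3^(k*m) for k = 0,...,2. Row orthogonality: sum_m chi_k(m) conj(chi_l(m)) = 3 * [k = l].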